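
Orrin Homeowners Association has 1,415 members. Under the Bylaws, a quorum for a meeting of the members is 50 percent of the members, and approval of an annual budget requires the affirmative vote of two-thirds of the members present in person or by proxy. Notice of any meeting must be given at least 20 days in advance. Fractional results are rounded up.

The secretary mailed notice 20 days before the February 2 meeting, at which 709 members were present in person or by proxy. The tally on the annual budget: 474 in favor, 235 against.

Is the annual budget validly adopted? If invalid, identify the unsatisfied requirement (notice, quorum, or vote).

Valid — all requirements satisfied.

Notice: 20 days given; 20 required. Satisfied.
Quorum: 50% of 1,415 = 707.50, rounded up to 708; 709 present. Satisfied.
Vote: requires two-thirds of those present (709); 2/3 of 709 = 472.67, rounded up to 473, so 473 needed; 474 in favor. Satisfied.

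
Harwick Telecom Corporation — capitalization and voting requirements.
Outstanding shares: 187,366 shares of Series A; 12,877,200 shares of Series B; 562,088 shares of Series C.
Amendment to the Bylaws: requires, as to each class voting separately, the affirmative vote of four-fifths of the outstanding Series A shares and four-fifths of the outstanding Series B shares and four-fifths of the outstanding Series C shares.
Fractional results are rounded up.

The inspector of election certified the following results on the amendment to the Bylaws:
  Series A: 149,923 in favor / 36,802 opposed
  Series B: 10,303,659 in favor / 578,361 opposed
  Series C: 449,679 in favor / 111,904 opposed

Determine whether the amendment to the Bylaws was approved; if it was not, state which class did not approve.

Approved — every class gave the required vote.

Series A: 4/5 of 187366 = 149892.80, rounded up to 149893; 149,893 required, 149,923 in favor — approved.
Series B: 4/5 of 12877200 = 10301760; 10,301,760 required, 10,303,659 in favor — approved.
Series C: 4/5 of 562088 = 449670.40, rounded up to 449671; 449,671 required, 449,679 in favor — approved.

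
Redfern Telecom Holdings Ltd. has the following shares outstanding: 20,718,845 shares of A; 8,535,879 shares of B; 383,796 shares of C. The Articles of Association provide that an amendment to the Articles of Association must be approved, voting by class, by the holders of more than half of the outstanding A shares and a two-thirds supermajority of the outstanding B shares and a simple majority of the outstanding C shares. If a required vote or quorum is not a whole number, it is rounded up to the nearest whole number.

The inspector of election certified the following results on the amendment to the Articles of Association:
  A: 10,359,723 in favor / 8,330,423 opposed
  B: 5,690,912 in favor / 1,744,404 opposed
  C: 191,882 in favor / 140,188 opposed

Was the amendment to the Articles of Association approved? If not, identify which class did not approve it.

A: a majority of 20718845 is 10359423; 10,359,423 required, 10,359,723 in favor — approved.
B: 2/3 of 8535879 = 5690586; 5,690,586 required, 5,690,912 in favor — approved.
C: a majority of 383796 is 191899; 191,899 required, 191,882 in favor — not approved.

Not approved — the C shares did not give the required vote.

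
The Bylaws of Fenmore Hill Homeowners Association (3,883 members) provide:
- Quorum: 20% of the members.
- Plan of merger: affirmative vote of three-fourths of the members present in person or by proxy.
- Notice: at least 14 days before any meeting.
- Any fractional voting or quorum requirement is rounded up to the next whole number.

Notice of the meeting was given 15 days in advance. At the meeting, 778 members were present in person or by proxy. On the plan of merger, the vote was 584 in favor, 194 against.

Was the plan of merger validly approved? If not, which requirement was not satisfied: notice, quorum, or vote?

Valid — all requirements satisfied.

Notice: 15 days given; 14 required. Satisfied.
Quorum: 20% of 3,883 = 776.60, rounded up to 777; 778 present. Satisfied.
Vote: requires three-fourths of those present (778); 3/4 of 778 = 583.50, rounded up to 584, so 584 needed; 584 in favor. Satisfied.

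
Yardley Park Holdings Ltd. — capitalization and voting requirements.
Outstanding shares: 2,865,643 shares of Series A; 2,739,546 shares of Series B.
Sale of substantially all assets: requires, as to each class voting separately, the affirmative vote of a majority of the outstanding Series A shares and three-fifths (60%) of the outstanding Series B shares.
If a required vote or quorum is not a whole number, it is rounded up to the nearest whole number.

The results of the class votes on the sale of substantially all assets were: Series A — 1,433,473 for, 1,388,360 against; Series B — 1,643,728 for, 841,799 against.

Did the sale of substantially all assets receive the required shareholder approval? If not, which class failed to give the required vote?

Series A: a majority of 2865643 is 1432822; 1,432,822 required, 1,433,473 in favor — approved.
Series B: 3/5 of 2739546 = 1643727.60, rounded up to 1643728; 1,643,728 required, 1,643,728 in favor — approved.

Approved — every class gave the required vote.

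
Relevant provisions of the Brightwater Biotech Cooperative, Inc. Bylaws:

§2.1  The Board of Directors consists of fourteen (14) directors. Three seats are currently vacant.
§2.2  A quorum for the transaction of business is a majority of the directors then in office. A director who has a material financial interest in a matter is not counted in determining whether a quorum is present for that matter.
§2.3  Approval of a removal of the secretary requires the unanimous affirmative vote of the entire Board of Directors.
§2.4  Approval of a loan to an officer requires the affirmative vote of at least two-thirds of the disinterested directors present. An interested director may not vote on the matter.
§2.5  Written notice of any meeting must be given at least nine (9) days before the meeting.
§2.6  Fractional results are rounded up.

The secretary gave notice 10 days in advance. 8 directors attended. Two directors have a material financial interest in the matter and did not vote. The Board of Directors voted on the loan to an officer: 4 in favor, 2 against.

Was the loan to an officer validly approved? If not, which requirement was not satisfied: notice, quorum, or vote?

Notice: 10 days given; 9 required (10 ≥ 9). Satisfied.
Quorum: 8 present, but the 2 interested directors do not count, leaving 6. Quorum is 6. Satisfied.
Vote: the loan to an officer requires two-thirds of the disinterested directors present (8 − 2 = 6). 2/3 of 6 = 4, so 4 affirmative votes are needed; 4 voted in favor. Satisfied.

Valid — all requirements satisfied.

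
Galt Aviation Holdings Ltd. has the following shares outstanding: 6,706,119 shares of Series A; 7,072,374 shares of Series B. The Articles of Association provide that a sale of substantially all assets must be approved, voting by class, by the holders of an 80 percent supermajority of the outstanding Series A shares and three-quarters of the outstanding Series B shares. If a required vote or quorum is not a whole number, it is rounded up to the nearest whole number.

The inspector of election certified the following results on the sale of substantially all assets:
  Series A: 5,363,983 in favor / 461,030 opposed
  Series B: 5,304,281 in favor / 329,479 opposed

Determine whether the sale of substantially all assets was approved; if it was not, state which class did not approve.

Series A: 4/5 of 6706119 = 5364895.20, rounded up to 5364896; 5,364,896 required, 5,363,983 in favor — not approved.
Series B: 3/4 of 7072374 = 5304280.50, rounded up to 5304281; 5,304,281 required, 5,304,281 in favor — approved.

Not approved — the Series A shares did not give the required vote.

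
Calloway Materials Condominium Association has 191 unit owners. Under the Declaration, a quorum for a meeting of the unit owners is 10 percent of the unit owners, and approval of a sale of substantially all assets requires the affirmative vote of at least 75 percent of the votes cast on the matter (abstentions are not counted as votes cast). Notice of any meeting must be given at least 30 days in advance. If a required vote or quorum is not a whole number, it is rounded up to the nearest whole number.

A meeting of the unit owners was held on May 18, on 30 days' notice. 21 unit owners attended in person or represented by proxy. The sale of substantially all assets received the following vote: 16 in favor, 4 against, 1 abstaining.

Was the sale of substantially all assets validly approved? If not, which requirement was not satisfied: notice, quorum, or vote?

Notice: 30 days given; 30 required. Satisfied.
Quorum: 10% of 191 = 19.10, rounded up to 20; 21 present. Satisfied.
Vote: requires three-fourths of the votes cast (21 − 1 abstaining = 20); 3/4 of 20 = 15, so 15 needed; 16 in favor. Satisfied.

Valid — all requirements satisfied.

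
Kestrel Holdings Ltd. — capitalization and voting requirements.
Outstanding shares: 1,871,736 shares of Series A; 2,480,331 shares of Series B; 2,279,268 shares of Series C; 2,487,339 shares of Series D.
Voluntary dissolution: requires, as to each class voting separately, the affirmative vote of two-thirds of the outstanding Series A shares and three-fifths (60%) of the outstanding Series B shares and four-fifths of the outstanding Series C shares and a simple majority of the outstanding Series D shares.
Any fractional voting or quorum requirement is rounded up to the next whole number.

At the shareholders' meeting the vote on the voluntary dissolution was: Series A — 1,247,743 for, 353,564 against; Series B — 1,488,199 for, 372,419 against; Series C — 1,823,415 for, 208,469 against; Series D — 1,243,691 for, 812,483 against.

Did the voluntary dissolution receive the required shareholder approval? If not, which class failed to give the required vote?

Series A: 2/3 of 1871736 = 1247824; 1,247,824 required, 1,247,743 in favor — not approved.
Series B: 3/5 of 2480331 = 1488198.60, rounded up to 1488199; 1,488,199 required, 1,488,199 in favor — approved.
Series C: 4/5 of 2279268 = 1823414.40, rounded up to 1823415; 1,823,415 required, 1,823,415 in favor — approved.
Series D: a majority of 2487339 is 1243670; 1,243,670 required, 1,243,691 in favor — approved.

Not approved — the Series A shares did not give the required vote.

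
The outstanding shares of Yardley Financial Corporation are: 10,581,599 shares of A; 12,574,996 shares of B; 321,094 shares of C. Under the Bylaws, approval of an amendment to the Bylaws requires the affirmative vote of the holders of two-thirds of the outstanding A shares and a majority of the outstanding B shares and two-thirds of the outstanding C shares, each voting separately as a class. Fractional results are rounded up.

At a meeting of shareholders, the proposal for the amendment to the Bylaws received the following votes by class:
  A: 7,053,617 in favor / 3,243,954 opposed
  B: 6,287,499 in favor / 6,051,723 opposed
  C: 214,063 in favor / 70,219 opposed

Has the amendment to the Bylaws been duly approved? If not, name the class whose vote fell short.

Not approved — the A shares did not give the required vote.

A: 2/3 of 10581599 = 7054399.33, rounded up to 7054400; 7,054,400 required, 7,053,617 in favor — not approved.
B: a majority of 12574996 is 6287499; 6,287,499 required, 6,287,499 in favor — approved.
C: 2/3 of 321094 = 214062.67, rounded up to 214063; 214,063 required, 214,063 in favor — approved.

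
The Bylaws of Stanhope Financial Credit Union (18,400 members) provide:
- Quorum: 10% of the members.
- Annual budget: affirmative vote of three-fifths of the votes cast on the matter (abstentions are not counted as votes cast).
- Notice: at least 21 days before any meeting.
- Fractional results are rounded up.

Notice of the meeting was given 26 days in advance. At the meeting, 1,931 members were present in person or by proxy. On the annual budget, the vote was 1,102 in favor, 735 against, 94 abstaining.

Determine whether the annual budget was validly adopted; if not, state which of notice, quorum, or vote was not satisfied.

Invalid — vote requirement not satisfied.

Notice: 26 days given; 21 required. Satisfied.
Quorum: 10% of 18,400 = 1,840; 1,931 present. Satisfied.
Vote: requires three-fifths of the votes cast (1,931 − 94 abstaining = 1,837); 3/5 of 1837 = 1102.20, rounded up to 1103, so 1,103 needed; 1,102 in favor. Not satisfied.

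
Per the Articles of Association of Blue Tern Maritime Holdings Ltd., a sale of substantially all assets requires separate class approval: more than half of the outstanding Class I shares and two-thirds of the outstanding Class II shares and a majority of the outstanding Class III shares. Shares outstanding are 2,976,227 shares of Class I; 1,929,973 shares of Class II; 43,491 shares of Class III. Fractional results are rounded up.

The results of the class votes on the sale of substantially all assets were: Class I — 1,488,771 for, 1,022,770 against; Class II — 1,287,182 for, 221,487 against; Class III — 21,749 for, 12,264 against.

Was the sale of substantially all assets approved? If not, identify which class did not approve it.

Class I: a majority of 2976227 is 1488114; 1,488,114 required, 1,488,771 in favor — approved.
Class II: 2/3 of 1929973 = 1286648.67, rounded up to 1286649; 1,286,649 required, 1,287,182 in favor — approved.
Class III: a majority of 43491 is 21746; 21,746 required, 21,749 in favor — approved.

Approved — every class gave the required vote.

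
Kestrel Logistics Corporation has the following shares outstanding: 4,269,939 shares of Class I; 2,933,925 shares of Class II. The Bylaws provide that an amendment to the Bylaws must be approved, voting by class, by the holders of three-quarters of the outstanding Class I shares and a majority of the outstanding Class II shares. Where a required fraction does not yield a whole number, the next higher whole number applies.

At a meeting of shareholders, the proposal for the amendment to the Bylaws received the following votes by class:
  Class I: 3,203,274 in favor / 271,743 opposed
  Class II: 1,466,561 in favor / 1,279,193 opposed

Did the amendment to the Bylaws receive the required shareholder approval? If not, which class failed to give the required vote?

Class I: 3/4 of 4269939 = 3202454.25, rounded up to 3202455; 3,202,455 required, 3,203,274 in favor — approved.
Class II: a majority of 2933925 is 1466963; 1,466,963 required, 1,466,561 in favor — not approved.

Not approved — the Class II shares did not give the required vote.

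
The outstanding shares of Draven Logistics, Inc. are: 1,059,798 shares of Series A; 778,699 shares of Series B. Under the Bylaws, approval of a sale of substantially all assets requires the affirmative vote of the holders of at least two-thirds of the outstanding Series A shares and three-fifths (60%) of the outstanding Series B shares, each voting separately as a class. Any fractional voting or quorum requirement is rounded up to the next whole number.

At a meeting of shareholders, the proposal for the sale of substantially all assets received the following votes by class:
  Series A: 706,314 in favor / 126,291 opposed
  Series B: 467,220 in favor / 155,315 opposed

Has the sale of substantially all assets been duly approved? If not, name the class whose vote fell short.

Series A: 2/3 of 1059798 = 706532; 706,532 required, 706,314 in favor — not approved.
Series B: 3/5 of 778699 = 467219.40, rounded up to 467220; 467,220 required, 467,220 in favor — approved.

Not approved — the Series A shares did not give the required vote.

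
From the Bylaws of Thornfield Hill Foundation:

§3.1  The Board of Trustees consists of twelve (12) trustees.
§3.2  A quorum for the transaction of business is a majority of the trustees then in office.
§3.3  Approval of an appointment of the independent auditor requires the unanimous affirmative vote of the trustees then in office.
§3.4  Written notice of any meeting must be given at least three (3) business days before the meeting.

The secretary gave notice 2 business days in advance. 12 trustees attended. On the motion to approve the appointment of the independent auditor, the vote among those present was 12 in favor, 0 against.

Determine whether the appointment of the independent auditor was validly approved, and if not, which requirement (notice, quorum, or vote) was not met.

Notice: 2 business days given; 3 required (2 < 3). Not satisfied.
Quorum: 12 present; quorum is 7. Satisfied.
Vote: the appointment of the independent auditor requires the unanimous vote of the trustees then in office (12). Unanimous means all 12, so 12 affirmative votes are needed; 12 voted in favor. Satisfied.

Invalid — notice requirement not satisfied.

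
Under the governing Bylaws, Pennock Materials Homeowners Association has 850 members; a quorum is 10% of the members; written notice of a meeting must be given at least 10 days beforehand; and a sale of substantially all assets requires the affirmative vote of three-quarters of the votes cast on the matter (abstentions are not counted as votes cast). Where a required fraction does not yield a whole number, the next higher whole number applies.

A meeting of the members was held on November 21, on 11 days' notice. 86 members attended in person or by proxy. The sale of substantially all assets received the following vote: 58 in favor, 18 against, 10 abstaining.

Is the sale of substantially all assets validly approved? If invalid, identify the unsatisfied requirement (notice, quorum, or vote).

Notice: 11 days given; 10 required. Satisfied.
Quorum: 10% of 850 = 85; 86 present. Satisfied.
Vote: requires three-fourths of the votes cast (86 − 10 abstaining = 76); 3/4 of 76 = 57, so 57 needed; 58 in favor. Satisfied.

Valid — all requirements satisfied.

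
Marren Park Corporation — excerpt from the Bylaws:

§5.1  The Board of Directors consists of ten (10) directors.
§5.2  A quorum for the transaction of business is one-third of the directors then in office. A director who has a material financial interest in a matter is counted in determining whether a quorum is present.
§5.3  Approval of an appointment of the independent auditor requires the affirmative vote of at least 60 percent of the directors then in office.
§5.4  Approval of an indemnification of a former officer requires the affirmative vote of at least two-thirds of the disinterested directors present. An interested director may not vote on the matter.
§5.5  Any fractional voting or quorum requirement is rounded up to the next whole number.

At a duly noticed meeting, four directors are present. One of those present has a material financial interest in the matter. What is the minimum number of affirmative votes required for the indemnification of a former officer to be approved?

The indemnification of a former officer requires two-thirds of the disinterested directors present (4 − 1 = 3).
2/3 of 3 = 2.

2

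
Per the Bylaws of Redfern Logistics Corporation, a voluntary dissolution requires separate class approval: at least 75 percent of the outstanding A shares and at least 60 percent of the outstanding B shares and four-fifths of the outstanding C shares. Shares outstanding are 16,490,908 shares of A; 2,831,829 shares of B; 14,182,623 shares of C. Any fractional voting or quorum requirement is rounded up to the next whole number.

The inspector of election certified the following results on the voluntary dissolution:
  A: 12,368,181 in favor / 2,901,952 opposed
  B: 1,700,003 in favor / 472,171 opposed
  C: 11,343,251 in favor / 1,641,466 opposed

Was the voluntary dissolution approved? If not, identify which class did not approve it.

A: 3/4 of 16490908 = 12368181; 12,368,181 required, 12,368,181 in favor — approved.
B: 3/5 of 2831829 = 1699097.40, rounded up to 1699098; 1,699,098 required, 1,700,003 in favor — approved.
C: 4/5 of 14182623 = 11346098.40, rounded up to 11346099; 11,346,099 required, 11,343,251 in favor — not approved.

Not approved — the C shares did not give the required vote.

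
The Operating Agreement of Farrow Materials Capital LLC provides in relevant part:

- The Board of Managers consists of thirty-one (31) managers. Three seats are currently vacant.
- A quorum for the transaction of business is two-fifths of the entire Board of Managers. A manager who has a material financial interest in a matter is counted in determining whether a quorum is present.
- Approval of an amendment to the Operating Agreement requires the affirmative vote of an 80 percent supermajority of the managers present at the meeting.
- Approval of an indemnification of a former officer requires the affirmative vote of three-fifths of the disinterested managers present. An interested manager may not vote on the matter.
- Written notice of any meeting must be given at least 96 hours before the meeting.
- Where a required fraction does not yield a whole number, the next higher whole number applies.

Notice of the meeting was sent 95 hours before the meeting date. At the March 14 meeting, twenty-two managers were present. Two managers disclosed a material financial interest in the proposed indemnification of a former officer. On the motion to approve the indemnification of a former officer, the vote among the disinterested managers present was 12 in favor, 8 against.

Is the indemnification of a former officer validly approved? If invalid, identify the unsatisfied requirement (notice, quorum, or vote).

Notice: 95 hours given; 96 required (95 < 96). Not satisfied.
Quorum: 22 present (interested managers count toward quorum); quorum is 13. Satisfied.
Vote: the indemnification of a former officer requires three-fifths of the disinterested managers present (22 − 2 = 20). 3/5 of 20 = 12, so 12 affirmative votes are needed; 12 voted in favor. Satisfied.

Invalid — notice requirement not satisfied.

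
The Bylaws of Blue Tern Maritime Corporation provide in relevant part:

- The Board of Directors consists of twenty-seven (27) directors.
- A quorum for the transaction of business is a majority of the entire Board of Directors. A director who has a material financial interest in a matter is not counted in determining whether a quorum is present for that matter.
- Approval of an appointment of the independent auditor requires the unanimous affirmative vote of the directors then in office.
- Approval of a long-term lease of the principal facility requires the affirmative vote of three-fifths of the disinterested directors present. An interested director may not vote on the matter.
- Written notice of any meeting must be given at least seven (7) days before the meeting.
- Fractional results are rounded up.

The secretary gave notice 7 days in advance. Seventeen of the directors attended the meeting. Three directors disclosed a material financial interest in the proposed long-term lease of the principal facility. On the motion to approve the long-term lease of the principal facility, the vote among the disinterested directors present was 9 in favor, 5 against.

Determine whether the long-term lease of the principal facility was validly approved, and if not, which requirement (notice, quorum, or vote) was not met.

Notice: 7 days given; 7 required (7 ≥ 7). Satisfied.
Quorum: 17 present, but the 3 interested directors do not count, leaving 14. Quorum is 14. Satisfied.
Vote: the long-term lease of the principal facility requires three-fifths of the disinterested directors present (17 − 3 = 14). 3/5 of 14 = 8.40, rounded up to 9, so 9 affirmative votes are needed; 9 voted in favor. Satisfied.

Valid — all requirements satisfied.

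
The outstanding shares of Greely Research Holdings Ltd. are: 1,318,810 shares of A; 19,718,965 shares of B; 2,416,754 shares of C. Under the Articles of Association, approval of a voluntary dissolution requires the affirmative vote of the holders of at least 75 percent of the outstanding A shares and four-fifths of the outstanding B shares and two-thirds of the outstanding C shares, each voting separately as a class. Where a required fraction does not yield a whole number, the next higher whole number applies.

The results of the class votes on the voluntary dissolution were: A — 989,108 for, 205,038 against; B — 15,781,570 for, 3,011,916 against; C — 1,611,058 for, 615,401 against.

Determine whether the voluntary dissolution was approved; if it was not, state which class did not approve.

A: 3/4 of 1318810 = 989107.50, rounded up to 989108; 989,108 required, 989,108 in favor — approved.
B: 4/5 of 19718965 = 15775172; 15,775,172 required, 15,781,570 in favor — approved.
C: 2/3 of 2416754 = 1611169.33, rounded up to 1611170; 1,611,170 required, 1,611,058 in favor — not approved.

Not approved — the C shares did not give the required vote.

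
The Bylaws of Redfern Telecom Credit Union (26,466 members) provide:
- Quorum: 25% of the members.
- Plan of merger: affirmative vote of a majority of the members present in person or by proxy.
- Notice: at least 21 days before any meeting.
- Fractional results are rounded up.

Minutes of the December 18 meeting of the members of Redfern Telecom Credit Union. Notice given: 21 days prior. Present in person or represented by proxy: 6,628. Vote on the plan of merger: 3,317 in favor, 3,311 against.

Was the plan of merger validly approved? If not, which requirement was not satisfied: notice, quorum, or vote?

Valid — all requirements satisfied.

Notice: 21 days given; 21 required. Satisfied.
Quorum: 25% of 26,466 = 6,616.50, rounded up to 6,617; 6,628 present. Satisfied.
Vote: requires a majority of those present (6,628); a majority of 6628 is 3315, so 3,315 needed; 3,317 in favor. Satisfied.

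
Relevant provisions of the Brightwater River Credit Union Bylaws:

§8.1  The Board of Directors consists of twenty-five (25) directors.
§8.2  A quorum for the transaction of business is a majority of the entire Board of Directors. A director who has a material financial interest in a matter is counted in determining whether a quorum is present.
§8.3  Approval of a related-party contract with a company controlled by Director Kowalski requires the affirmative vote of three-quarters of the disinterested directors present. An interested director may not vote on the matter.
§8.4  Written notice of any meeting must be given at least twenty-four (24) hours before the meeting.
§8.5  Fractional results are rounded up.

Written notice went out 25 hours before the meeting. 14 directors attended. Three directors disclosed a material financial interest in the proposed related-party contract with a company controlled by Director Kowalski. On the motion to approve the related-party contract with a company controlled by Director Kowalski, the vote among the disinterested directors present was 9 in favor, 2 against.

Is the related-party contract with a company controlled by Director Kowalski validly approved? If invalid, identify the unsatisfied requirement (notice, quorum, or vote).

Notice: 25 hours given; 24 required (25 ≥ 24). Satisfied.
Quorum: 14 present (interested directors count toward quorum); quorum is 13. Satisfied.
Vote: the related-party contract with a company controlled by Director Kowalski requires three-fourths of the disinterested directors present (14 − 3 = 11). 3/4 of 11 = 8.25, rounded up to 9, so 9 affirmative votes are needed; 9 voted in favor. Satisfied.

Valid — all requirements satisfied.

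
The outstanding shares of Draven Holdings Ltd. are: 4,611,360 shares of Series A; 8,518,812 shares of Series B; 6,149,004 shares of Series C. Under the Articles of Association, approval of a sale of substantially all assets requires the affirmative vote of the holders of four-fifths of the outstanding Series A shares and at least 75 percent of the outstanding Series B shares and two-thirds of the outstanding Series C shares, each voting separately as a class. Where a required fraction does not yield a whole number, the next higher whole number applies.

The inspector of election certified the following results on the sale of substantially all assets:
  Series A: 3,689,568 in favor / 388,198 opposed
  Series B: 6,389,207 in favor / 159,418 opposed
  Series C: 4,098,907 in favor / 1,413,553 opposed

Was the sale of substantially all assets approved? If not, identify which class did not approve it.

Not approved — the Series C shares did not give the required vote.

Series A: 4/5 of 4611360 = 3689088; 3,689,088 required, 3,689,568 in favor — approved.
Series B: 3/4 of 8518812 = 6389109; 6,389,109 required, 6,389,207 in favor — approved.
Series C: 2/3 of 6149004 = 4099336; 4,099,336 required, 4,098,907 in favor — not approved.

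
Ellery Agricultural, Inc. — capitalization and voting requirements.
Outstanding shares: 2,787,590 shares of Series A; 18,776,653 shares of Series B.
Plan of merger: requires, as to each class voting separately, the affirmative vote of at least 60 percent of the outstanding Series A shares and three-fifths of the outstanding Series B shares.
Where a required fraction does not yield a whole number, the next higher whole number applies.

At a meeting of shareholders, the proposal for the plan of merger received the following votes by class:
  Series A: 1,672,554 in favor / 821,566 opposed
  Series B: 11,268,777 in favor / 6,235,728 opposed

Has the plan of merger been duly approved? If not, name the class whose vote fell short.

Series A: 3/5 of 2787590 = 1672554; 1,672,554 required, 1,672,554 in favor — approved.
Series B: 3/5 of 18776653 = 11265991.80, rounded up to 11265992; 11,265,992 required, 11,268,777 in favor — approved.

Approved — every class gave the required vote.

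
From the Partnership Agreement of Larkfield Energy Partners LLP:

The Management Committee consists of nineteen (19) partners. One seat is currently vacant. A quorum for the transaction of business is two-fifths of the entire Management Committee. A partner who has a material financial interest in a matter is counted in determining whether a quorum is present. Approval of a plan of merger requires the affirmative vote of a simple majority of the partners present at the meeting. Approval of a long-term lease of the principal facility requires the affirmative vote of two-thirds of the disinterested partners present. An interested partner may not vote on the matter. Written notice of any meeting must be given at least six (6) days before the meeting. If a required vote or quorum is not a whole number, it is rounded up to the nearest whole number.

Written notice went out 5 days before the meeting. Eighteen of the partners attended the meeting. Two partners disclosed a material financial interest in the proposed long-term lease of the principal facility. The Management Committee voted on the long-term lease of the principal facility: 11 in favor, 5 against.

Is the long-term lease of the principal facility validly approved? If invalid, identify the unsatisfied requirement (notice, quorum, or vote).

Invalid — notice requirement not satisfied.

Notice: 5 days given; 6 required (5 < 6). Not satisfied.
Quorum: 18 present (interested partners count toward quorum); quorum is 8. Satisfied.
Vote: the long-term lease of the principal facility requires two-thirds of the disinterested partners present (18 − 2 = 16). 2/3 of 16 = 10.67, rounded up to 11, so 11 affirmative votes are needed; 11 voted in favor. Satisfied.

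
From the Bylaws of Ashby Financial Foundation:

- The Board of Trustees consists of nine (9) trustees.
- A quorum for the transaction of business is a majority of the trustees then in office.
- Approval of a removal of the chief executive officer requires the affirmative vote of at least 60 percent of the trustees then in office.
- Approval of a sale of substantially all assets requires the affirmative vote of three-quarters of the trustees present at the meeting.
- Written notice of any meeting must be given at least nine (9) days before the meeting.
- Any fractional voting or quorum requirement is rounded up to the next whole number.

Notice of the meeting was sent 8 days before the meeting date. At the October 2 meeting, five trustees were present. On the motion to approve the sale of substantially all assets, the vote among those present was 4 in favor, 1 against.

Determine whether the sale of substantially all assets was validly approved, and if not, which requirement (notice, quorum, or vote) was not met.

Invalid — notice requirement not satisfied.

Notice: 8 days given; 9 required (8 < 9). Not satisfied.
Quorum: 5 present; quorum is 5. Satisfied.
Vote: the sale of substantially all assets requires three-fourths of the trustees present (5). 3/4 of 5 = 3.75, rounded up to 4, so 4 affirmative votes are needed; 4 voted in favor. Satisfied.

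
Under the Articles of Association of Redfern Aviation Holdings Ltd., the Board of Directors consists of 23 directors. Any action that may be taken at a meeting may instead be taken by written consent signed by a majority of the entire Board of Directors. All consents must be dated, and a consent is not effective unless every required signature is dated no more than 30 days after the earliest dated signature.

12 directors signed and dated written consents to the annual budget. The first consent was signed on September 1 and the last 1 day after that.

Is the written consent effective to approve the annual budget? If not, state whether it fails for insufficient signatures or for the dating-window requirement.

Effective — both the signature and dating-window requirements are satisfied.

Signatures required: a majority of 23 — a majority of 23 is 12, so 12 needed; 12 signed. Sufficient.
Dating window: the latest signature is 1 day after the earliest; the limit is 30 days. Within the window.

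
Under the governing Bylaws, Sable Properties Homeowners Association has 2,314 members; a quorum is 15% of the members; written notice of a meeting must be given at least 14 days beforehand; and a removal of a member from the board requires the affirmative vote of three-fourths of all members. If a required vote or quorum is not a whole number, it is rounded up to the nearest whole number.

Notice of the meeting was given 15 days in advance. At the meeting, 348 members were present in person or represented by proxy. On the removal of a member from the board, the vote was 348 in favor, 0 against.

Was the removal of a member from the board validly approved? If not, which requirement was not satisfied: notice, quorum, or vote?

Notice: 15 days given; 14 required. Satisfied.
Quorum: 15% of 2,314 = 347.10, rounded up to 348; 348 present. Satisfied.
Vote: requires three-fourths of all members (2,314); 3/4 of 2314 = 1735.50, rounded up to 1736, so 1,736 needed; 348 in favor. Not satisfied.

Invalid — vote requirement not satisfied.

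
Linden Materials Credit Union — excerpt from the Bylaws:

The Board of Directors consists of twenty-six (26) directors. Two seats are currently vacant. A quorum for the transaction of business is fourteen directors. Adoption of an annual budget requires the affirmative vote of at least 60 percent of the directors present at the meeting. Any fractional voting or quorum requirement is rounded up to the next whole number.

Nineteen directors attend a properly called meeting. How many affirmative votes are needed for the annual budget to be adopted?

The annual budget requires three-fifths of the directors present (19).
3/5 of 19 = 11.40, rounded up to 12.

12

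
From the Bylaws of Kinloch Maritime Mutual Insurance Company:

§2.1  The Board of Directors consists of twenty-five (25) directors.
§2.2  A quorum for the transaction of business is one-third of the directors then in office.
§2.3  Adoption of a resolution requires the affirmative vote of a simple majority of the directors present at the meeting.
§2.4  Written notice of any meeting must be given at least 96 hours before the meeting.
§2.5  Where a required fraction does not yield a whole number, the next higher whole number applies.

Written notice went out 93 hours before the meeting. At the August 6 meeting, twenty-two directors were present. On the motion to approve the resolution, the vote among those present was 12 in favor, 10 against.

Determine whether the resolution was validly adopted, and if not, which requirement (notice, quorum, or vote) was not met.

Invalid — notice requirement not satisfied.

Notice: 93 hours given; 96 required (93 < 96). Not satisfied.
Quorum: 22 present; quorum is 9. Satisfied.
Vote: the resolution requires a majority of the directors present (22). A majority of 22 is 12, so 12 affirmative votes are needed; 12 voted in favor. Satisfied.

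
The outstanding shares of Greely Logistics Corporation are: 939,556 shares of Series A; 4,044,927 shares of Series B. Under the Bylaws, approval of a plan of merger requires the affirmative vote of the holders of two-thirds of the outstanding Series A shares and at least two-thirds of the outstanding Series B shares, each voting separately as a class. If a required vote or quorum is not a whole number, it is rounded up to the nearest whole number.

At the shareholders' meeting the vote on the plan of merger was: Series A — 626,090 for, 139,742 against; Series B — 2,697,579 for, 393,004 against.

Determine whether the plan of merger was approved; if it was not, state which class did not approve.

Series A: 2/3 of 939556 = 626370.67, rounded up to 626371; 626,371 required, 626,090 in favor — not approved.
Series B: 2/3 of 4044927 = 2696618; 2,696,618 required, 2,697,579 in favor — approved.

Not approved — the Series A shares did not give the required vote.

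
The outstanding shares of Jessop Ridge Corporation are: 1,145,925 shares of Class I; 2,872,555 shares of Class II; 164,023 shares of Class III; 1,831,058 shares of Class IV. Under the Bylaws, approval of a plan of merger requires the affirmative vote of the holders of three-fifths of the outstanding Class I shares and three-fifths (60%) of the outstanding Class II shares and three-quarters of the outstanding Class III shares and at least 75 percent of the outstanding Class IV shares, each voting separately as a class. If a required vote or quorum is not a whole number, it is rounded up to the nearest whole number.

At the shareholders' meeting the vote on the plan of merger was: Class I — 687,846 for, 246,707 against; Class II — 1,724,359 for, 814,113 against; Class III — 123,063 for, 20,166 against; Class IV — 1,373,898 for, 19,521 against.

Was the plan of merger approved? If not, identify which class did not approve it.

Class I: 3/5 of 1145925 = 687555; 687,555 required, 687,846 in favor — approved.
Class II: 3/5 of 2872555 = 1723533; 1,723,533 required, 1,724,359 in favor — approved.
Class III: 3/4 of 164023 = 123017.25, rounded up to 123018; 123,018 required, 123,063 in favor — approved.
Class IV: 3/4 of 1831058 = 1373293.50, rounded up to 1373294; 1,373,294 required, 1,373,898 in favor — approved.

Approved — every class gave the required vote.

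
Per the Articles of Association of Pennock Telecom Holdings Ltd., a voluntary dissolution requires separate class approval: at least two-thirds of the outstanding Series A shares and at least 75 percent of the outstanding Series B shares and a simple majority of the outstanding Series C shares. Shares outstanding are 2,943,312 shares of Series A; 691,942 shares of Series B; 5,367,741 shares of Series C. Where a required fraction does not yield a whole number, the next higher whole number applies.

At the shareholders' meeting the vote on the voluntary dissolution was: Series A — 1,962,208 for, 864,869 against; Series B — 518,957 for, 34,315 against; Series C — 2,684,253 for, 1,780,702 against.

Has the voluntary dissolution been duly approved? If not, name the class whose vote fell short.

Approved — every class gave the required vote.

Series A: 2/3 of 2943312 = 1962208; 1,962,208 required, 1,962,208 in favor — approved.
Series B: 3/4 of 691942 = 518956.50, rounded up to 518957; 518,957 required, 518,957 in favor — approved.
Series C: a majority of 5367741 is 2683871; 2,683,871 required, 2,684,253 in favor — approved.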